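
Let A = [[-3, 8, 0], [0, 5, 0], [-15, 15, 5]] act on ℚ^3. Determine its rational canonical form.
R = [[5, 0, 0], [0, 0, 15], [0, 1, 2]]

The invariant factors of A (the non-unit diagonal entries of the Smith normal form of xI - A over ℚ[x]) are x - 5, (x - 5)(x + 3), each dividing the next. The characteristic polynomial is their product, (x - 5)^2(x + 3).

The rational canonical form is the block-diagonal matrix of companion matrices C(f_i):
R = [[5, 0, 0], [0, 0, 15], [0, 1, 2]].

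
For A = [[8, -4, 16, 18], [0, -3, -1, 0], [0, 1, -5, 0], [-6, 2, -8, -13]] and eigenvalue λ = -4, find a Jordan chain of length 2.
v_1 = [[2, -1, -2, 0]]^T, v_2 = [[-4, 1, 1, 2]]^T

We seek v_1 ∈ ker((A + 4I)^2) \ ker(A + 4I), then set v_{i+1} = (A + 4I) v_i.

One such chain is v_1 = [[2, -1, -2, 0]]^T, v_2 = [[-4, 1, 1, 2]]^T. Check: (A + 4I) v_2 = [[0, 0, 0, 0]]^T = 0.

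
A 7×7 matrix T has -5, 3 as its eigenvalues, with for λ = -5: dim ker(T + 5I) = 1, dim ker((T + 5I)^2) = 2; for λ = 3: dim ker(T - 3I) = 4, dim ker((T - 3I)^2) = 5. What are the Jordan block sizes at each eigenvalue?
λ = -5: successive nullity increments [1, 1] count blocks of size ≥ k; block sizes are [2].
λ = 3: successive nullity increments [4, 1] count blocks of size ≥ k; block sizes are [2, 1, 1, 1].

Jordan blocks: (-5, 2), (3, 2), (3, 1), (3, 1), (3, 1)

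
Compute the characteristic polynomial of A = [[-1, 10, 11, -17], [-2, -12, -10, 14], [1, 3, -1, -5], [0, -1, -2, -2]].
χ_A(x) = (x + 4)^4

xI - A = [[x + 1, -10, -11, 17], [2, x + 12, 10, -14], [-1, -3, x + 1, 5], [0, 1, 2, x + 2]].

Expanding det(xI - A) along the first row:
det(xI - A) = + (x + 1)·det([[x + 12, 10, -14], [-3, x + 1, 5], [1, 2, x + 2]]) - (-10)·det([[2, 10, -14], [-1, x + 1, 5], [0, 2, x + 2]]) + (-11)·det([[2, x + 12, -14], [-1, -3, 5], [0, 1, x + 2]]) - (17)·det([[2, x + 12, 10], [-1, -3, x + 1], [0, 1, 2]]).

Evaluating gives χ_A(x) = x^4 + 16x^3 + 96x^2 + 256x + 256 = (x + 4)^4.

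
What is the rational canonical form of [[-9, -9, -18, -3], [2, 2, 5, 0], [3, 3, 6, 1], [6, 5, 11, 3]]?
R = [[0, 0, 0, 0], [1, 0, 0, 0], [0, 1, 0, -1], [0, 0, 1, 2]]

The invariant factors of A (the non-unit diagonal entries of the Smith normal form of xI - A over ℚ[x]) are x^2(x - 1)^2, each dividing the next. The characteristic polynomial is their product, x^2(x - 1)^2.

The rational canonical form is the block-diagonal matrix of companion matrices C(f_i):
R = [[0, 0, 0, 0], [1, 0, 0, 0], [0, 1, 0, -1], [0, 0, 1, 2]].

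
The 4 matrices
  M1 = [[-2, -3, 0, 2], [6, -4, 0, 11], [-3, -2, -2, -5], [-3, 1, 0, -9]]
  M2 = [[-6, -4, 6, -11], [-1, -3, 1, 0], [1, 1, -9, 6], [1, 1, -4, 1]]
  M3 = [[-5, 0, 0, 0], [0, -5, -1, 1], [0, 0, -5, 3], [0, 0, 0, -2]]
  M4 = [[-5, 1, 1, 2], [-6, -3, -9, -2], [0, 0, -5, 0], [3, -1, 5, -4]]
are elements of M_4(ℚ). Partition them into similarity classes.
Characteristic polynomials: χ_{M1} = (x + 2)(x + 5)^3, χ_{M2} = (x + 2)(x + 5)^3, χ_{M3} = (x + 2)(x + 5)^3, χ_{M4} = (x + 2)(x + 5)^3.

{M1, M2, M4}: invariant factors (x + 2)(x + 5)^3.

{M3}: invariant factors x + 5, (x + 2)(x + 5)^2.

Matrices are similar if and only if their invariant-factor lists agree; the partition into similarity classes is {M1, M2, M4}, {M3}.

2 classes: {M1, M2, M4}, {M3}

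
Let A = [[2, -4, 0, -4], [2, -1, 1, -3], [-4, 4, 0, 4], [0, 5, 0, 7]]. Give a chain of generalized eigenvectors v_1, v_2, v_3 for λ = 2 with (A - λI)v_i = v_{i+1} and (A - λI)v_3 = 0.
We seek v_1 ∈ ker((A - 2I)^3) \ ker((A - 2I)^2), then set v_{i+1} = (A - 2I) v_i.

One such chain is v_1 = [[2, 2, -3, -2]]^T, v_2 = [[0, 1, -2, 0]]^T, v_3 = [[-4, -5, 8, 5]]^T. Check: (A - 2I) v_3 = [[0, 0, 0, 0]]^T = 0.

v_1 = [[2, 2, -3, -2]]^T, v_2 = [[0, 1, -2, 0]]^T, v_3 = [[-4, -5, 8, 5]]^T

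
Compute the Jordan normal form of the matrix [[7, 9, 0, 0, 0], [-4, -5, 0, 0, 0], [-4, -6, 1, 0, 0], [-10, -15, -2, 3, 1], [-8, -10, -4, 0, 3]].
J = [[1, 1, 0, 0, 0], [0, 1, 0, 0, 0], [0, 0, 1, 0, 0], [0, 0, 0, 3, 1], [0, 0, 0, 0, 3]]

The characteristic polynomial is det(xI - A) = (x - 3)^2(x - 1)^3, so the eigenvalues are 1 (algebraic multiplicity 3), 3 (algebraic multiplicity 2).

For λ = 1: rank(A - I) = 3, rank((A - I)^2) = 2. The eigenspace has dimension 5 - 3 = 2, so there are 2 Jordan blocks; the rank sequence gives block sizes [2, 1].

For λ = 3: rank(A - 3I) = 4, rank((A - 3I)^2) = 3. The eigenspace has dimension 5 - 4 = 1, so there is 1 Jordan block; the rank sequence gives block sizes [2].

Assembling the blocks gives the Jordan form J above.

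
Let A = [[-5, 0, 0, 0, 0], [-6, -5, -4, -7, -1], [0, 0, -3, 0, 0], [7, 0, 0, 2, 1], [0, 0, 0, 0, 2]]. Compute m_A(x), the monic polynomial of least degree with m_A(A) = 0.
The characteristic polynomial factors as (x - 2)^2(x + 3)(x + 5)^2. The minimal polynomial is ∏(x - λ)^{k_λ} where k_λ is the size of the largest Jordan block at λ.

For λ = -5: rank(A + 5I) = 4, and the largest Jordan block has size 2 (the smallest k with rank((A + 5I)^k) = rank((A + 5I)^(k+1))).
For λ = -3: rank(A + 3I) = 4, and the largest Jordan block has size 1 (the smallest k with rank((A + 3I)^k) = rank((A + 3I)^(k+1))).
For λ = 2: rank(A - 2I) = 4, and the largest Jordan block has size 2 (the smallest k with rank((A - 2I)^k) = rank((A - 2I)^(k+1))).

So m_A(x) = (x - 2)^2(x + 3)(x + 5)^2.

m_A(x) = (x - 2)^2(x + 3)(x + 5)^2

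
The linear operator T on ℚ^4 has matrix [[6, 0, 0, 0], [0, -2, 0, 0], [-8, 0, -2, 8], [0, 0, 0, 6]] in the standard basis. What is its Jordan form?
J = [[-2, 0, 0, 0], [0, -2, 0, 0], [0, 0, 6, 0], [0, 0, 0, 6]]

The characteristic polynomial is det(xI - A) = (x - 6)^2(x + 2)^2, so the eigenvalues are -2 (algebraic multiplicity 2), 6 (algebraic multiplicity 2).

For λ = -2: rank(A + 2I) = 2. The eigenspace has dimension 4 - 2 = 2, so there are 2 Jordan blocks; the rank sequence gives block sizes [1, 1].

For λ = 6: rank(A - 6I) = 2. The eigenspace has dimension 4 - 2 = 2, so there are 2 Jordan blocks; the rank sequence gives block sizes [1, 1].

Assembling the blocks gives the Jordan form J above.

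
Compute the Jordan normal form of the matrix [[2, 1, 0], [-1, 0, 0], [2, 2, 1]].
The characteristic polynomial is det(xI - A) = (x - 1)^3, so the eigenvalues are 1 (algebraic multiplicity 3).

For λ = 1: rank(A - I) = 1, rank((A - I)^2) = 0. The eigenspace has dimension 3 - 1 = 2, so there are 2 Jordan blocks; the rank sequence gives block sizes [2, 1].

Assembling the blocks gives the Jordan form J above.

J = [[1, 1, 0], [0, 1, 0], [0, 0, 1]]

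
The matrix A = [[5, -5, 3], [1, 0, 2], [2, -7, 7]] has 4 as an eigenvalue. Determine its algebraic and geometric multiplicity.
The characteristic polynomial is (x - 4)^3, so the factor x - 4 appears with exponent 3: the algebraic multiplicity is 3.

rank(A - 4I) = 2, so the eigenspace has dimension 3 - 2 = 1: the geometric multiplicity is 1.

Since 1 < 3, A is not diagonalizable.

algebraic multiplicity 3, geometric multiplicity 1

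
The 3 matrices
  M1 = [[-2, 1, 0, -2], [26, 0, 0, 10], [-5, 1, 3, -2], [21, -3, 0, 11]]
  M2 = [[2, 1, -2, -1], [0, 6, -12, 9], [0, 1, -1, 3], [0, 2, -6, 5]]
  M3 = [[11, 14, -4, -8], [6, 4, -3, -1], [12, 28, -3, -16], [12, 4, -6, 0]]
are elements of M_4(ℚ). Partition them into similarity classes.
Characteristic polynomials: χ_{M1} = (x - 5)(x - 3)(x - 2)^2, χ_{M2} = (x - 5)(x - 3)(x - 2)^2, χ_{M3} = (x - 5)(x - 3)(x - 2)^2.

{M1, M2, M3}: invariant factors (x - 5)(x - 3)(x - 2)^2.

Matrices are similar if and only if their invariant-factor lists agree; the partition into similarity classes is {M1, M2, M3}.

1 class: {M1, M2, M3}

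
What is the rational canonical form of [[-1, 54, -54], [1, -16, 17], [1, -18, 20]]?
R = [[0, 0, -40], [1, 0, 18], [0, 1, 3]]

The invariant factors of A (the non-unit diagonal entries of the Smith normal form of xI - A over ℚ[x]) are (x - 5)(x - 2)(x + 4), each dividing the next. The characteristic polynomial is their product, (x - 5)(x - 2)(x + 4).

The rational canonical form is the block-diagonal matrix of companion matrices C(f_i):
R = [[0, 0, -40], [1, 0, 18], [0, 1, 3]].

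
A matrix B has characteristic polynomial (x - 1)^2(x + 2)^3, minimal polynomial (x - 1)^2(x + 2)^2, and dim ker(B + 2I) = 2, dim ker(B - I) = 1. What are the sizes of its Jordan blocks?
λ = -2: algebraic multiplicity 3 (exponent in χ_B), largest block size 2 (exponent in m_B), 2 blocks (geometric multiplicity). These force block sizes [2, 1].
λ = 1: algebraic multiplicity 2 (exponent in χ_B), largest block size 2 (exponent in m_B), 1 block (geometric multiplicity). This forces block sizes [2].

Jordan blocks: (-2, 2), (-2, 1), (1, 2)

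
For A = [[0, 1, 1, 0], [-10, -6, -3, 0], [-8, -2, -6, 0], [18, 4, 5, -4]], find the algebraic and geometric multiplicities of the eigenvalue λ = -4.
algebraic multiplicity 4, geometric multiplicity 2

The characteristic polynomial is (x + 4)^4, so the factor x + 4 appears with exponent 4: the algebraic multiplicity is 4.

rank(A + 4I) = 2, so the eigenspace has dimension 4 - 2 = 2: the geometric multiplicity is 2.

Since 2 < 4, A is not diagonalizable.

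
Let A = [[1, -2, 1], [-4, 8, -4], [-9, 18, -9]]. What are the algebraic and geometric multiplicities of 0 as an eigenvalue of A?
The characteristic polynomial is x^3, so the factor x appears with exponent 3: the algebraic multiplicity is 3.

rank(A) = 1, so the eigenspace has dimension 3 - 1 = 2: the geometric multiplicity is 2.

Since 2 < 3, A is not diagonalizable.

algebraic multiplicity 3, geometric multiplicity 2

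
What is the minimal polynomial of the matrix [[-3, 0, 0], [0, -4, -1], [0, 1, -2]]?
m_A(x) = (x + 3)^2

The characteristic polynomial factors as (x + 3)^3. The minimal polynomial is ∏(x - λ)^{k_λ} where k_λ is the size of the largest Jordan block at λ.

For λ = -3: rank(A + 3I) = 1, and the largest Jordan block has size 2 (the smallest k with rank((A + 3I)^k) = rank((A + 3I)^(k+1))).

So m_A(x) = (x + 3)^2.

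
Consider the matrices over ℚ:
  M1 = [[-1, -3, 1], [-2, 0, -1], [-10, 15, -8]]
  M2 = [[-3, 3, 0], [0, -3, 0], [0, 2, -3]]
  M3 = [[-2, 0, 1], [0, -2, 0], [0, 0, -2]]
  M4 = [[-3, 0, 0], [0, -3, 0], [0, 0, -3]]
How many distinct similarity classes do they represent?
3 classes: {M1, M2}, {M3}, {M4}

Characteristic polynomials: χ_{M1} = (x + 3)^3, χ_{M2} = (x + 3)^3, χ_{M3} = (x + 2)^3, χ_{M4} = (x + 3)^3.

{M1, M2}: invariant factors x + 3, (x + 3)^2.

{M3}: invariant factors x + 2, (x + 2)^2.

{M4}: invariant factors x + 3, x + 3, x + 3.

Matrices are similar if and only if their invariant-factor lists agree; the partition into similarity classes is {M1, M2}, {M3}, {M4}.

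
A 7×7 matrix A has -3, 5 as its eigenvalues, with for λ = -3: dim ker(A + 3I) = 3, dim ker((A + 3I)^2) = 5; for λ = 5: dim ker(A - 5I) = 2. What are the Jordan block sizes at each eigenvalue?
Jordan blocks: (-3, 2), (-3, 2), (-3, 1), (5, 1), (5, 1)

λ = -3: successive nullity increments [3, 2] count blocks of size ≥ k; block sizes are [2, 2, 1].
λ = 5: successive nullity increments [2] count blocks of size ≥ k; block sizes are [1, 1].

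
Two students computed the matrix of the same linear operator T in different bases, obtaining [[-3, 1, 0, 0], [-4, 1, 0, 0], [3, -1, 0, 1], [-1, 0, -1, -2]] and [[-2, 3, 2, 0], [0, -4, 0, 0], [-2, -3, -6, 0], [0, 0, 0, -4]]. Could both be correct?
No.

trace(A) = -4 but trace(B) = -16. The trace is a similarity invariant, so A and B are not similar.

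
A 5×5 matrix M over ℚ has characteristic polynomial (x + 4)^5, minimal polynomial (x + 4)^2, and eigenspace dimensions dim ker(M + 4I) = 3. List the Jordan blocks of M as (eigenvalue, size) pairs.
λ = -4: algebraic multiplicity 5 (exponent in χ_M), largest block size 2 (exponent in m_M), 3 blocks (geometric multiplicity). These force block sizes [2, 2, 1].

Jordan blocks: (-4, 2), (-4, 2), (-4, 1)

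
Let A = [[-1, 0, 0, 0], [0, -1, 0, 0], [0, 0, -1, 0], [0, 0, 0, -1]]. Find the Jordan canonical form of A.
The characteristic polynomial is det(xI - A) = (x + 1)^4, so the eigenvalues are -1 (algebraic multiplicity 4).

For λ = -1: rank(A + I) = 0. The eigenspace has dimension 4 - 0 = 4, so there are 4 Jordan blocks; the rank sequence gives block sizes [1, 1, 1, 1].

Assembling the blocks gives the Jordan form J above.

J = [[-1, 0, 0, 0], [0, -1, 0, 0], [0, 0, -1, 0], [0, 0, 0, -1]]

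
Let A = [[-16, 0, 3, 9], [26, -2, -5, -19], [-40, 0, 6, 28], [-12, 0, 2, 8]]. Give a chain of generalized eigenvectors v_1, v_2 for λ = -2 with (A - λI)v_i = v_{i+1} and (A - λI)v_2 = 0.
v_1 = [[0, -1, 1, 0]]^T, v_2 = [[3, -5, 8, 2]]^T

We seek v_1 ∈ ker((A + 2I)^2) \ ker(A + 2I), then set v_{i+1} = (A + 2I) v_i.

One such chain is v_1 = [[0, -1, 1, 0]]^T, v_2 = [[3, -5, 8, 2]]^T. Check: (A + 2I) v_2 = [[0, 0, 0, 0]]^T = 0.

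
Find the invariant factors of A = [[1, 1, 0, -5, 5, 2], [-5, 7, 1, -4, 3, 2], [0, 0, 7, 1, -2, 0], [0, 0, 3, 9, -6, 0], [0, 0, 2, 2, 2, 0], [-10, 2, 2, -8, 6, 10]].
The Jordan structure of A has elementary divisors (x - 6)^2, (x - 6)^2, (x - 6), (x - 6). Arranging the block sizes at each eigenvalue in decreasing order and taking row products gives the invariant factors.

Invariant factors (smallest first, each dividing the next): x - 6, x - 6, (x - 6)^2, (x - 6)^2.

Check: the last factor (x - 6)^2 is the minimal polynomial, and the product (x - 6)^6 is the characteristic polynomial.

x - 6, x - 6, (x - 6)^2, (x - 6)^2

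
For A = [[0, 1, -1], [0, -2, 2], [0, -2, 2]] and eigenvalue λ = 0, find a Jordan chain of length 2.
We seek v_1 ∈ ker(A^2) \ ker(A), then set v_{i+1} = A v_i.

One such chain is v_1 = [[0, 1, 0]]^T, v_2 = [[1, -2, -2]]^T. Check: A v_2 = [[0, 0, 0]]^T = 0.

v_1 = [[0, 1, 0]]^T, v_2 = [[1, -2, -2]]^T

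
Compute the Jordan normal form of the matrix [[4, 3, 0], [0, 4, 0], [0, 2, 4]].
The characteristic polynomial is det(xI - A) = (x - 4)^3, so the eigenvalues are 4 (algebraic multiplicity 3).

For λ = 4: rank(A - 4I) = 1, rank((A - 4I)^2) = 0. The eigenspace has dimension 3 - 1 = 2, so there are 2 Jordan blocks; the rank sequence gives block sizes [2, 1].

Assembling the blocks gives the Jordan form J above.

J = [[4, 1, 0], [0, 4, 0], [0, 0, 4]]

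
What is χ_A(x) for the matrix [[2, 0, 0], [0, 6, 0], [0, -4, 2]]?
xI - A = [[x - 2, 0, 0], [0, x - 6, 0], [0, 4, x - 2]].

Expanding det(xI - A) along the first row:
det(xI - A) = + (x - 2)·det([[x - 6, 0], [4, x - 2]]) - (0)·det([[0, 0], [0, x - 2]]) + (0)·det([[0, x - 6], [0, 4]]).

Evaluating gives χ_A(x) = x^3 - 10x^2 + 28x - 24 = (x - 6)(x - 2)^2.

χ_A(x) = (x - 6)(x - 2)^2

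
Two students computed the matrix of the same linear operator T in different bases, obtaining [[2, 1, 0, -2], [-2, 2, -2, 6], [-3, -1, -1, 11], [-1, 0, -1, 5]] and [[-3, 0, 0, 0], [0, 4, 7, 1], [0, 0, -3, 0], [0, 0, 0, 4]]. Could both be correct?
No.

trace(A) = 8 but trace(B) = 2. The trace is a similarity invariant, so A and B are not similar.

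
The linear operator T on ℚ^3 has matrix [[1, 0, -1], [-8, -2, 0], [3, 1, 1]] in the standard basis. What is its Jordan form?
J = [[0, 1, 0], [0, 0, 1], [0, 0, 0]]

The characteristic polynomial is det(xI - A) = x^3, so the eigenvalues are 0 (algebraic multiplicity 3).

For λ = 0: rank(A) = 2, rank(A^2) = 1, rank(A^3) = 0. The eigenspace has dimension 3 - 2 = 1, so there is 1 Jordan block; the rank sequence gives block sizes [3].

Assembling the blocks gives the Jordan form J above.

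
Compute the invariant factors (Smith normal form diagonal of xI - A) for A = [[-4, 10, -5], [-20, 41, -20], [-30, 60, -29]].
x - 1, (x - 6)(x - 1)

The Jordan structure of A has elementary divisors (x - 1), (x - 1), (x - 6). Arranging the block sizes at each eigenvalue in decreasing order and taking row products gives the invariant factors.

Invariant factors (smallest first, each dividing the next): x - 1, (x - 6)(x - 1).

Check: the last factor (x - 6)(x - 1) is the minimal polynomial, and the product (x - 6)(x - 1)^2 is the characteristic polynomial.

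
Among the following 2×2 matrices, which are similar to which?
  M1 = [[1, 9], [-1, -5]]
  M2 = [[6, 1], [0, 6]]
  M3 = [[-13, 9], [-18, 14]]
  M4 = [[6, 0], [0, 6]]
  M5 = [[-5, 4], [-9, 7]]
Characteristic polynomials: χ_{M1} = (x + 2)^2, χ_{M2} = (x - 6)^2, χ_{M3} = (x - 5)(x + 4), χ_{M4} = (x - 6)^2, χ_{M5} = (x - 1)^2.

{M1}: invariant factors (x + 2)^2.

{M2}: invariant factors (x - 6)^2.

{M3}: invariant factors (x - 5)(x + 4).

{M4}: invariant factors x - 6, x - 6.

{M5}: invariant factors (x - 1)^2.

Matrices are similar if and only if their invariant-factor lists agree; the partition into similarity classes is {M1}, {M2}, {M3}, {M4}, {M5}.

5 classes: {M1}, {M2}, {M3}, {M4}, {M5}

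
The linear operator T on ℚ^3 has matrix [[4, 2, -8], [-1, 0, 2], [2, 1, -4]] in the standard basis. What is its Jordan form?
The characteristic polynomial is det(xI - A) = x^3, so the eigenvalues are 0 (algebraic multiplicity 3).

For λ = 0: rank(A) = 2, rank(A^2) = 1, rank(A^3) = 0. The eigenspace has dimension 3 - 2 = 1, so there is 1 Jordan block; the rank sequence gives block sizes [3].

Assembling the blocks gives the Jordan form J above.

J = [[0, 1, 0], [0, 0, 1], [0, 0, 0]]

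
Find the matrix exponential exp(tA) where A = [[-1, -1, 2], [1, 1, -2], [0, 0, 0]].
A has Jordan form J = [[0, 1, 0], [0, 0, 0], [0, 0, 0]] with A = PJP^{-1}, so e^{tA} = P e^{tJ} P^{-1}.

For a Jordan block J_k(λ), e^{tJ_k(λ)} = e^{λt} · (I + tN + t^2 N^2/2! + ... + t^{k-1} N^{k-1}/(k-1)!) where N is the nilpotent superdiagonal part.

Assembling the blocks and conjugating back gives the entries of e^{tA} as shown above.

e^{tA} = [[1 - t, -t, 2*t], [t, t + 1, -2*t], [0, 0, 1]]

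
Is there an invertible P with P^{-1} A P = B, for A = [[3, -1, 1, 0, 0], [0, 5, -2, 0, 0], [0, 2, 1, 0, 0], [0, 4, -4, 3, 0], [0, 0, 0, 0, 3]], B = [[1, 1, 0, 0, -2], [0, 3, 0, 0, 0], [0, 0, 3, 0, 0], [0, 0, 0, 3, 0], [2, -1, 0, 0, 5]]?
Yes.

Two matrices over a field are similar if and only if they have the same invariant factors.

Both A and B have characteristic polynomial (x - 3)^5 and minimal polynomial (x - 3)^2. Computing further, both have invariant factors x - 3, x - 3, x - 3, (x - 3)^2. Hence A and B are similar.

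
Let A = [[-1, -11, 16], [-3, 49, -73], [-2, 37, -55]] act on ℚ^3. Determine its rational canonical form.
R = [[0, 0, -5], [1, 0, -11], [0, 1, -7]]

The invariant factors of A (the non-unit diagonal entries of the Smith normal form of xI - A over ℚ[x]) are (x + 1)^2(x + 5), each dividing the next. The characteristic polynomial is their product, (x + 1)^2(x + 5).

The rational canonical form is the block-diagonal matrix of companion matrices C(f_i):
R = [[0, 0, -5], [1, 0, -11], [0, 1, -7]].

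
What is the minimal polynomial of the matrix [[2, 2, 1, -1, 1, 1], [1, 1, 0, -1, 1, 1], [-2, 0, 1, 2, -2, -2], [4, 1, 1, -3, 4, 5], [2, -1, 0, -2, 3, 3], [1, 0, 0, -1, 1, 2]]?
m_A(x) = (x - 1)^2

The characteristic polynomial factors as (x - 1)^6. The minimal polynomial is ∏(x - λ)^{k_λ} where k_λ is the size of the largest Jordan block at λ.

For λ = 1: rank(A - I) = 3, and the largest Jordan block has size 2 (the smallest k with rank((A - I)^k) = rank((A - I)^(k+1))).

So m_A(x) = (x - 1)^2.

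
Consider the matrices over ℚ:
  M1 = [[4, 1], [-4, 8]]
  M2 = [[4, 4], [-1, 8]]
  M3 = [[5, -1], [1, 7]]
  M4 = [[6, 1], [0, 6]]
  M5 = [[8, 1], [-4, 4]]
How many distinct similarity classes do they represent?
Characteristic polynomials: χ_{M1} = (x - 6)^2, χ_{M2} = (x - 6)^2, χ_{M3} = (x - 6)^2, χ_{M4} = (x - 6)^2, χ_{M5} = (x - 6)^2.

{M1, M2, M3, M4, M5}: invariant factors (x - 6)^2.

Matrices are similar if and only if their invariant-factor lists agree; the partition into similarity classes is {M1, M2, M3, M4, M5}.

1 class: {M1, M2, M3, M4, M5}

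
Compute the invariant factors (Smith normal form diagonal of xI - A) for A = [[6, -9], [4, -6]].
x^2

The Jordan structure of A has elementary divisors x^2. Arranging the block sizes at each eigenvalue in decreasing order and taking row products gives the invariant factors.

Invariant factors (smallest first, each dividing the next): x^2.

Check: the last factor x^2 is the minimal polynomial, and the product x^2 is the characteristic polynomial.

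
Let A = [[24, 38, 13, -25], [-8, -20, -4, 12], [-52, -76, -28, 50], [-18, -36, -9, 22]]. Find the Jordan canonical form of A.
The characteristic polynomial is det(xI - A) = (x - 4)(x + 2)^3, so the eigenvalues are -2 (algebraic multiplicity 3), 4 (algebraic multiplicity 1).

For λ = -2: rank(A + 2I) = 3, rank((A + 2I)^2) = 2, rank((A + 2I)^3) = 1. The eigenspace has dimension 4 - 3 = 1, so there is 1 Jordan block; the rank sequence gives block sizes [3].

For λ = 4: algebraic multiplicity 1 gives one 1×1 block.

Assembling the blocks gives the Jordan form J above.

J = [[-2, 1, 0, 0], [0, -2, 1, 0], [0, 0, -2, 0], [0, 0, 0, 4]]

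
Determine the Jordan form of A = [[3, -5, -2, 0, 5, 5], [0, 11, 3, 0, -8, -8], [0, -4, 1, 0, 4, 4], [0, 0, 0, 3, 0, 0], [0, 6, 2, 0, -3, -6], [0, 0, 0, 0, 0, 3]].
J = [[3, 1, 0, 0, 0, 0], [0, 3, 1, 0, 0, 0], [0, 0, 3, 0, 0, 0], [0, 0, 0, 3, 0, 0], [0, 0, 0, 0, 3, 0], [0, 0, 0, 0, 0, 3]]

The characteristic polynomial is det(xI - A) = (x - 3)^6, so the eigenvalues are 3 (algebraic multiplicity 6).

For λ = 3: rank(A - 3I) = 2, rank((A - 3I)^2) = 1, rank((A - 3I)^3) = 0. The eigenspace has dimension 6 - 2 = 4, so there are 4 Jordan blocks; the rank sequence gives block sizes [3, 1, 1, 1].

Assembling the blocks gives the Jordan form J above.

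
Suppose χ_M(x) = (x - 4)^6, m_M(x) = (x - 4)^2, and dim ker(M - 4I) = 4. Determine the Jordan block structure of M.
Jordan blocks: (4, 2), (4, 2), (4, 1), (4, 1)

λ = 4: algebraic multiplicity 6 (exponent in χ_M), largest block size 2 (exponent in m_M), 4 blocks (geometric multiplicity). These force block sizes [2, 2, 1, 1].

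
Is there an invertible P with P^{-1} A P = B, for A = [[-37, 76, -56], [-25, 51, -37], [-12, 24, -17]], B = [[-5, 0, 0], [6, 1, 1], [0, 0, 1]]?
Yes.

Two matrices over a field are similar if and only if they have the same invariant factors.

Both A and B have characteristic polynomial (x - 1)^2(x + 5) and minimal polynomial (x - 1)^2(x + 5). Computing further, both have invariant factors (x - 1)^2(x + 5). Hence A and B are similar.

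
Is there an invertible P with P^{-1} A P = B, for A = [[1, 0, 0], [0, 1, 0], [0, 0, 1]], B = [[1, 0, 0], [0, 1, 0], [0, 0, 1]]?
Yes.

Two matrices over a field are similar if and only if they have the same invariant factors.

Both A and B have characteristic polynomial (x - 1)^3 and minimal polynomial x - 1. Computing further, both have invariant factors x - 1, x - 1, x - 1. Hence A and B are similar.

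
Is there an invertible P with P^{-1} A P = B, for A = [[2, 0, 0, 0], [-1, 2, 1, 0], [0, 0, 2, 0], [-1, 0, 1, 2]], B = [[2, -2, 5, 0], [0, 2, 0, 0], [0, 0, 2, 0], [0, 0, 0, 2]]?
Two matrices over a field are similar if and only if they have the same invariant factors.

Both A and B have characteristic polynomial (x - 2)^4 and minimal polynomial (x - 2)^2. Computing further, both have invariant factors x - 2, x - 2, (x - 2)^2. Hence A and B are similar.

Yes.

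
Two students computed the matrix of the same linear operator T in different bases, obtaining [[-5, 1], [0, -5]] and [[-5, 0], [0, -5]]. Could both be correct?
No.

Both have characteristic polynomial (x + 5)^2, but the minimal polynomial of A is (x + 5)^2 while the minimal polynomial of B is x + 5. The minimal polynomial is a similarity invariant, so A and B are not similar.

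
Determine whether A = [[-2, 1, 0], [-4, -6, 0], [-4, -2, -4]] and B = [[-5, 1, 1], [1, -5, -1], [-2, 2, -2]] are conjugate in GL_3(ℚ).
Yes.

Two matrices over a field are similar if and only if they have the same invariant factors.

Both A and B have characteristic polynomial (x + 4)^3 and minimal polynomial (x + 4)^2. Computing further, both have invariant factors x + 4, (x + 4)^2. Hence A and B are similar.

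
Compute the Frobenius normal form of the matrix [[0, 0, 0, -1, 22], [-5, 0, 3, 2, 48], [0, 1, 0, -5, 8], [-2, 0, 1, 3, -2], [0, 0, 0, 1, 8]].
The invariant factors of A (the non-unit diagonal entries of the Smith normal form of xI - A over ℚ[x]) are (x - 6)(x - 5)(x^3 - 4x - 1), each dividing the next. The characteristic polynomial is their product, (x - 6)(x - 5)(x^3 - 4x - 1).

The rational canonical form is the block-diagonal matrix of companion matrices C(f_i):
R = [[0, 0, 0, 0, 30], [1, 0, 0, 0, 109], [0, 1, 0, 0, -43], [0, 0, 1, 0, -26], [0, 0, 0, 1, 11]].

Note the characteristic polynomial does not split into linear factors over ℚ, so A has no Jordan form over ℚ; the rational canonical form exists over any field.

R = [[0, 0, 0, 0, 30], [1, 0, 0, 0, 109], [0, 1, 0, 0, -43], [0, 0, 1, 0, -26], [0, 0, 0, 1, 11]]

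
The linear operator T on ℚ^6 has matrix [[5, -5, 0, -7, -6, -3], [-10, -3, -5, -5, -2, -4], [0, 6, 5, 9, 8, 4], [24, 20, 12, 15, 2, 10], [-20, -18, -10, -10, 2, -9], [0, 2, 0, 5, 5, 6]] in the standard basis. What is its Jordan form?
J = [[5, 1, 0, 0, 0, 0], [0, 5, 1, 0, 0, 0], [0, 0, 5, 0, 0, 0], [0, 0, 0, 5, 1, 0], [0, 0, 0, 0, 5, 1], [0, 0, 0, 0, 0, 5]]

The characteristic polynomial is det(xI - A) = (x - 5)^6, so the eigenvalues are 5 (algebraic multiplicity 6).

For λ = 5: rank(A - 5I) = 4, rank((A - 5I)^2) = 2, rank((A - 5I)^3) = 0. The eigenspace has dimension 6 - 4 = 2, so there are 2 Jordan blocks; the rank sequence gives block sizes [3, 3].

Assembling the blocks gives the Jordan form J above.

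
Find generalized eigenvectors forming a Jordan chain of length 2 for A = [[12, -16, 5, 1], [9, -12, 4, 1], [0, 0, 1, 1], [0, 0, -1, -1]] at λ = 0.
v_1 = [[1, 1, 0, 0]]^T, v_2 = [[-4, -3, 0, 0]]^T

We seek v_1 ∈ ker(A^2) \ ker(A), then set v_{i+1} = A v_i.

One such chain is v_1 = [[1, 1, 0, 0]]^T, v_2 = [[-4, -3, 0, 0]]^T. Check: A v_2 = [[0, 0, 0, 0]]^T = 0.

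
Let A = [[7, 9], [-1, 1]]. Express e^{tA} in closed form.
A has Jordan form J = [[4, 1], [0, 4]] with A = PJP^{-1}, so e^{tA} = P e^{tJ} P^{-1}.

For a Jordan block J_k(λ), e^{tJ_k(λ)} = e^{λt} · (I + tN + t^2 N^2/2! + ... + t^{k-1} N^{k-1}/(k-1)!) where N is the nilpotent superdiagonal part.

Assembling the blocks and conjugating back gives the entries of e^{tA} as shown above.

e^{tA} = [[(3*t + 1)*e^{4*t}, 9*t*e^{4*t}], [-t*e^{4*t}, (1 - 3*t)*e^{4*t}]]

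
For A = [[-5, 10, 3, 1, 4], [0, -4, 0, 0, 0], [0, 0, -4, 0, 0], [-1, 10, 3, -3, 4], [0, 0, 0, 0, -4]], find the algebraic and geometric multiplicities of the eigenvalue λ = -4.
The characteristic polynomial is (x + 4)^5, so the factor x + 4 appears with exponent 5: the algebraic multiplicity is 5.

rank(A + 4I) = 1, so the eigenspace has dimension 5 - 1 = 4: the geometric multiplicity is 4.

Since 4 < 5, A is not diagonalizable.

algebraic multiplicity 5, geometric multiplicity 4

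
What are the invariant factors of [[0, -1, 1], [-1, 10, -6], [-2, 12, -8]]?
(x - 4)(x + 1)^2

The Jordan structure of A has elementary divisors (x + 1)^2, (x - 4). Arranging the block sizes at each eigenvalue in decreasing order and taking row products gives the invariant factors.

Invariant factors (smallest first, each dividing the next): (x - 4)(x + 1)^2.

Check: the last factor (x - 4)(x + 1)^2 is the minimal polynomial, and the product (x - 4)(x + 1)^2 is the characteristic polynomial.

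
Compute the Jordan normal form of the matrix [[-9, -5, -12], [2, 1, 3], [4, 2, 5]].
J = [[-1, 1, 0], [0, -1, 1], [0, 0, -1]]

The characteristic polynomial is det(xI - A) = (x + 1)^3, so the eigenvalues are -1 (algebraic multiplicity 3).

For λ = -1: rank(A + I) = 2, rank((A + I)^2) = 1, rank((A + I)^3) = 0. The eigenspace has dimension 3 - 2 = 1, so there is 1 Jordan block; the rank sequence gives block sizes [3].

Assembling the blocks gives the Jordan form J above.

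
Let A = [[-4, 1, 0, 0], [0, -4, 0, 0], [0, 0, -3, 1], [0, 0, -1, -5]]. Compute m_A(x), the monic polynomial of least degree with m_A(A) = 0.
The characteristic polynomial factors as (x + 4)^4. The minimal polynomial is ∏(x - λ)^{k_λ} where k_λ is the size of the largest Jordan block at λ.

For λ = -4: rank(A + 4I) = 2, and the largest Jordan block has size 2 (the smallest k with rank((A + 4I)^k) = rank((A + 4I)^(k+1))).

So m_A(x) = (x + 4)^2.

m_A(x) = (x + 4)^2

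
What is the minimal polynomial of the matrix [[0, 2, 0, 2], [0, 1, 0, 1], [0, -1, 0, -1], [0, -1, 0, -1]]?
m_A(x) = x^2

The characteristic polynomial factors as x^4. The minimal polynomial is ∏(x - λ)^{k_λ} where k_λ is the size of the largest Jordan block at λ.

For λ = 0: rank(A) = 1, and the largest Jordan block has size 2 (the smallest k with rank(A^k) = rank(A^(k+1))).

So m_A(x) = x^2.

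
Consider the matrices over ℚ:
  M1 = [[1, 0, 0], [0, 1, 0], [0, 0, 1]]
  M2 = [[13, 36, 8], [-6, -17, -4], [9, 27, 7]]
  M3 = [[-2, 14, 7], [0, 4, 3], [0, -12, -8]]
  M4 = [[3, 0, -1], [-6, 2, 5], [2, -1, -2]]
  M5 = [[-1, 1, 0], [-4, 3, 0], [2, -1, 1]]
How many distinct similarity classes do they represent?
Characteristic polynomials: χ_{M1} = (x - 1)^3, χ_{M2} = (x - 1)^3, χ_{M3} = (x + 2)^3, χ_{M4} = (x - 1)^3, χ_{M5} = (x - 1)^3.

{M1}: invariant factors x - 1, x - 1, x - 1.

{M2, M5}: invariant factors x - 1, (x - 1)^2.

{M3}: invariant factors x + 2, (x + 2)^2.

{M4}: invariant factors (x - 1)^3.

Matrices are similar if and only if their invariant-factor lists agree; the partition into similarity classes is {M1}, {M2, M5}, {M3}, {M4}.

4 classes: {M1}, {M2, M5}, {M3}, {M4}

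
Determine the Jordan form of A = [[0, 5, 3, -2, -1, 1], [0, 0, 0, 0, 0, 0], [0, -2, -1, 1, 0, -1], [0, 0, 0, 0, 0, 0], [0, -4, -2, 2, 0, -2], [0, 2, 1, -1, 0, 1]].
J = [[0, 1, 0, 0, 0, 0], [0, 0, 0, 0, 0, 0], [0, 0, 0, 1, 0, 0], [0, 0, 0, 0, 0, 0], [0, 0, 0, 0, 0, 0], [0, 0, 0, 0, 0, 0]]

The characteristic polynomial is det(xI - A) = x^6, so the eigenvalues are 0 (algebraic multiplicity 6).

For λ = 0: rank(A) = 2, rank(A^2) = 0. The eigenspace has dimension 6 - 2 = 4, so there are 4 Jordan blocks; the rank sequence gives block sizes [2, 2, 1, 1].

Assembling the blocks gives the Jordan form J above.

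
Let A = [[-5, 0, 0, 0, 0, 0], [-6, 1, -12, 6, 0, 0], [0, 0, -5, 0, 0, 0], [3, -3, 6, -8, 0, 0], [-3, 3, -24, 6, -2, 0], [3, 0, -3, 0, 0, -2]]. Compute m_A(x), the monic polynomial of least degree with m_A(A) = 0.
m_A(x) = (x + 2)(x + 5)

The characteristic polynomial factors as (x + 2)^3(x + 5)^3. The minimal polynomial is ∏(x - λ)^{k_λ} where k_λ is the size of the largest Jordan block at λ.

For λ = -5: rank(A + 5I) = 3, and the largest Jordan block has size 1 (the smallest k with rank((A + 5I)^k) = rank((A + 5I)^(k+1))).
For λ = -2: rank(A + 2I) = 3, and the largest Jordan block has size 1 (the smallest k with rank((A + 2I)^k) = rank((A + 2I)^(k+1))).

So m_A(x) = (x + 2)(x + 5).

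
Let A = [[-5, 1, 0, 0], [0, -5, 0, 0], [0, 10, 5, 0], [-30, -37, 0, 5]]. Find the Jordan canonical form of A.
The characteristic polynomial is det(xI - A) = (x - 5)^2(x + 5)^2, so the eigenvalues are -5 (algebraic multiplicity 2), 5 (algebraic multiplicity 2).

For λ = -5: rank(A + 5I) = 3, rank((A + 5I)^2) = 2. The eigenspace has dimension 4 - 3 = 1, so there is 1 Jordan block; the rank sequence gives block sizes [2].

For λ = 5: rank(A - 5I) = 2. The eigenspace has dimension 4 - 2 = 2, so there are 2 Jordan blocks; the rank sequence gives block sizes [1, 1].

Assembling the blocks gives the Jordan form J above.

J = [[-5, 1, 0, 0], [0, -5, 0, 0], [0, 0, 5, 0], [0, 0, 0, 5]]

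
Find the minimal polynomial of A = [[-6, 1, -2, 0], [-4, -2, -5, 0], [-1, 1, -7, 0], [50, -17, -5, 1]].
m_A(x) = (x - 1)(x + 5)^3

The characteristic polynomial factors as (x - 1)(x + 5)^3. The minimal polynomial is ∏(x - λ)^{k_λ} where k_λ is the size of the largest Jordan block at λ.

For λ = -5: rank(A + 5I) = 3, and the largest Jordan block has size 3 (the smallest k with rank((A + 5I)^k) = rank((A + 5I)^(k+1))).
For λ = 1: rank(A - I) = 3, and the largest Jordan block has size 1 (the smallest k with rank((A - I)^k) = rank((A - I)^(k+1))).

So m_A(x) = (x - 1)(x + 5)^3.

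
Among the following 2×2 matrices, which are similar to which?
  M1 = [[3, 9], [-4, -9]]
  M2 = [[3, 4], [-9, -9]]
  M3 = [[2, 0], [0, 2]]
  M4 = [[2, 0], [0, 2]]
2 classes: {M1, M2}, {M3, M4}

Characteristic polynomials: χ_{M1} = (x + 3)^2, χ_{M2} = (x + 3)^2, χ_{M3} = (x - 2)^2, χ_{M4} = (x - 2)^2.

{M1, M2}: invariant factors (x + 3)^2.

{M3, M4}: invariant factors x - 2, x - 2.

Matrices are similar if and only if their invariant-factor lists agree; the partition into similarity classes is {M1, M2}, {M3, M4}.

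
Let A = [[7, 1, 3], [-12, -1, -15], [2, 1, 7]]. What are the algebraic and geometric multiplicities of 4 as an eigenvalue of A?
algebraic multiplicity 2, geometric multiplicity 1

The characteristic polynomial is (x - 5)(x - 4)^2, so the factor x - 4 appears with exponent 2: the algebraic multiplicity is 2.

rank(A - 4I) = 2, so the eigenspace has dimension 3 - 2 = 1: the geometric multiplicity is 1.

Since 1 < 2, A is not diagonalizable.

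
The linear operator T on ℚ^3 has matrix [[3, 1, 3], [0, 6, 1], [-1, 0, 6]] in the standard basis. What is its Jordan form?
The characteristic polynomial is det(xI - A) = (x - 5)^3, so the eigenvalues are 5 (algebraic multiplicity 3).

For λ = 5: rank(A - 5I) = 2, rank((A - 5I)^2) = 1, rank((A - 5I)^3) = 0. The eigenspace has dimension 3 - 2 = 1, so there is 1 Jordan block; the rank sequence gives block sizes [3].

Assembling the blocks gives the Jordan form J above.

J = [[5, 1, 0], [0, 5, 1], [0, 0, 5]]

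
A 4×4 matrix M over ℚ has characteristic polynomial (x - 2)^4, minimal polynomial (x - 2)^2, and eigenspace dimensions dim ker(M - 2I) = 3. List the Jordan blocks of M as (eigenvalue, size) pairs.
λ = 2: algebraic multiplicity 4 (exponent in χ_M), largest block size 2 (exponent in m_M), 3 blocks (geometric multiplicity). These force block sizes [2, 1, 1].

Jordan blocks: (2, 2), (2, 1), (2, 1)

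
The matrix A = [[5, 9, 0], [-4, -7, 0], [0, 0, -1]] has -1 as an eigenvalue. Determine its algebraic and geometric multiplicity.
The characteristic polynomial is (x + 1)^3, so the factor x + 1 appears with exponent 3: the algebraic multiplicity is 3.

rank(A + I) = 1, so the eigenspace has dimension 3 - 1 = 2: the geometric multiplicity is 2.

Since 2 < 3, A is not diagonalizable.

algebraic multiplicity 3, geometric multiplicity 2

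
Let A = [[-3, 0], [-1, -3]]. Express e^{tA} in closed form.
A has Jordan form J = [[-3, 1], [0, -3]] with A = PJP^{-1}, so e^{tA} = P e^{tJ} P^{-1}.

For a Jordan block J_k(λ), e^{tJ_k(λ)} = e^{λt} · (I + tN + t^2 N^2/2! + ... + t^{k-1} N^{k-1}/(k-1)!) where N is the nilpotent superdiagonal part.

Assembling the blocks and conjugating back gives the entries of e^{tA} as shown above.

e^{tA} = [[e^{-3*t}, 0], [-t*e^{-3*t}, e^{-3*t}]]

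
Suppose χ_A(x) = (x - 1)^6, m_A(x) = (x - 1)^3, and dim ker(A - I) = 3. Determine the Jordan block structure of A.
Jordan blocks: (1, 3), (1, 2), (1, 1)

λ = 1: algebraic multiplicity 6 (exponent in χ_A), largest block size 3 (exponent in m_A), 3 blocks (geometric multiplicity). These force block sizes [3, 2, 1].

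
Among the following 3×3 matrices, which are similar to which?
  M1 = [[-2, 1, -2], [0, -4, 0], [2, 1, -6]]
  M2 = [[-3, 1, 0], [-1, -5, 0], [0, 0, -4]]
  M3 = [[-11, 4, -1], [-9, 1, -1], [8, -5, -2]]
Characteristic polynomials: χ_{M1} = (x + 4)^3, χ_{M2} = (x + 4)^3, χ_{M3} = (x + 4)^3.

{M1, M2}: invariant factors x + 4, (x + 4)^2.

{M3}: invariant factors (x + 4)^3.

Matrices are similar if and only if their invariant-factor lists agree; the partition into similarity classes is {M1, M2}, {M3}.

2 classes: {M1, M2}, {M3}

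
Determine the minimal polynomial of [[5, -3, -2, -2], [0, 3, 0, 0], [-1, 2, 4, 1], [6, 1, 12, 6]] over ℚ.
m_A(x) = (x - 6)^2(x - 3)^2

The characteristic polynomial factors as (x - 6)^2(x - 3)^2. The minimal polynomial is ∏(x - λ)^{k_λ} where k_λ is the size of the largest Jordan block at λ.

For λ = 3: rank(A - 3I) = 3, and the largest Jordan block has size 2 (the smallest k with rank((A - 3I)^k) = rank((A - 3I)^(k+1))).
For λ = 6: rank(A - 6I) = 3, and the largest Jordan block has size 2 (the smallest k with rank((A - 6I)^k) = rank((A - 6I)^(k+1))).

So m_A(x) = (x - 6)^2(x - 3)^2.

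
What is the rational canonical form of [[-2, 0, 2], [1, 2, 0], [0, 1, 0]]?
R = [[0, 0, 2], [1, 0, 4], [0, 1, 0]]

The invariant factors of A (the non-unit diagonal entries of the Smith normal form of xI - A over ℚ[x]) are x^3 - 4x - 2, each dividing the next. The characteristic polynomial is their product, x^3 - 4x - 2.

The rational canonical form is the block-diagonal matrix of companion matrices C(f_i):
R = [[0, 0, 2], [1, 0, 4], [0, 1, 0]].

Note the characteristic polynomial does not split into linear factors over ℚ, so A has no Jordan form over ℚ; the rational canonical form exists over any field.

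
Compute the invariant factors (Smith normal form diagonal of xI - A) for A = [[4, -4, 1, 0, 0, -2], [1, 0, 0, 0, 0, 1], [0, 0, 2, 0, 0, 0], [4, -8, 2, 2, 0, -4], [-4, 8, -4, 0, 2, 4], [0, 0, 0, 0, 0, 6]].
x - 2, x - 2, (x - 6)(x - 2)^3

The Jordan structure of A has elementary divisors (x - 2)^3, (x - 2), (x - 2), (x - 6). Arranging the block sizes at each eigenvalue in decreasing order and taking row products gives the invariant factors.

Invariant factors (smallest first, each dividing the next): x - 2, x - 2, (x - 6)(x - 2)^3.

Check: the last factor (x - 6)(x - 2)^3 is the minimal polynomial, and the product (x - 6)(x - 2)^5 is the characteristic polynomial.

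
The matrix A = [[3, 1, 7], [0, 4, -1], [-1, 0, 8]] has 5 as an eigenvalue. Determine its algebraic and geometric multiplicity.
The characteristic polynomial is (x - 5)^3, so the factor x - 5 appears with exponent 3: the algebraic multiplicity is 3.

rank(A - 5I) = 2, so the eigenspace has dimension 3 - 2 = 1: the geometric multiplicity is 1.

Since 1 < 3, A is not diagonalizable.

algebraic multiplicity 3, geometric multiplicity 1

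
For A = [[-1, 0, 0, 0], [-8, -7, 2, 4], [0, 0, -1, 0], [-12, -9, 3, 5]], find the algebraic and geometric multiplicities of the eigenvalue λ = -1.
algebraic multiplicity 4, geometric multiplicity 3

The characteristic polynomial is (x + 1)^4, so the factor x + 1 appears with exponent 4: the algebraic multiplicity is 4.

rank(A + I) = 1, so the eigenspace has dimension 4 - 1 = 3: the geometric multiplicity is 3.

Since 3 < 4, A is not diagonalizable.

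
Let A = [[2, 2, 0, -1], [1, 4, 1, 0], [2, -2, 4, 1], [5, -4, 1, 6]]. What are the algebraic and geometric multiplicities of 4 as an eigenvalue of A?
algebraic multiplicity 4, geometric multiplicity 2

The characteristic polynomial is (x - 4)^4, so the factor x - 4 appears with exponent 4: the algebraic multiplicity is 4.

rank(A - 4I) = 2, so the eigenspace has dimension 4 - 2 = 2: the geometric multiplicity is 2.

Since 2 < 4, A is not diagonalizable.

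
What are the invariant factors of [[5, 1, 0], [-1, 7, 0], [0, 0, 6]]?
The Jordan structure of A has elementary divisors (x - 6)^2, (x - 6). Arranging the block sizes at each eigenvalue in decreasing order and taking row products gives the invariant factors.

Invariant factors (smallest first, each dividing the next): x - 6, (x - 6)^2.

Check: the last factor (x - 6)^2 is the minimal polynomial, and the product (x - 6)^3 is the characteristic polynomial.

x - 6, (x - 6)^2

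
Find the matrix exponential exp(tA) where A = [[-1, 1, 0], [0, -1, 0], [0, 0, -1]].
e^{tA} = [[e^{-t}, t*e^{-t}, 0], [0, e^{-t}, 0], [0, 0, e^{-t}]]

A has Jordan form J = [[-1, 1, 0], [0, -1, 0], [0, 0, -1]] with A = PJP^{-1}, so e^{tA} = P e^{tJ} P^{-1}.

For a Jordan block J_k(λ), e^{tJ_k(λ)} = e^{λt} · (I + tN + t^2 N^2/2! + ... + t^{k-1} N^{k-1}/(k-1)!) where N is the nilpotent superdiagonal part.

Assembling the blocks and conjugating back gives the entries of e^{tA} as shown above.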